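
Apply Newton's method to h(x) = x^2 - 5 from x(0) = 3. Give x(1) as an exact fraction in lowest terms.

7/3

h'(x) = 2x.
h(3) = 4, h'(3) = 6, so x(1) = 3 - 4/6 = 7/3.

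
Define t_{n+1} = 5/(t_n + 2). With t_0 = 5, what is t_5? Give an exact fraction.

t_1 = 5/(5 + 2) = 5/7.
t_2 = 5/(5/7 + 2) = 35/19.
t_3 = 5/(35/19 + 2) = 95/73.
t_4 = 5/(95/73 + 2) = 365/241.
t_5 = 5/(365/241 + 2) = 1205/847.

1205/847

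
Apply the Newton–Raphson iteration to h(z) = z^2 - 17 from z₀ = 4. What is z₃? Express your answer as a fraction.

9478657/2298912

h'(z) = 2z.
h(4) = -1, h'(4) = 8, so z₁ = 4 - (-1)/8 = 33/8.
h(33/8) = 1/64, h'(33/8) = 33/4, so z₂ = (33/8) - (1/64)/(33/4) = 2177/528.
h(2177/528) = 1/278784, h'(2177/528) = 2177/264, so z₃ = (2177/528) - (1/278784)/(2177/264) = 9478657/2298912.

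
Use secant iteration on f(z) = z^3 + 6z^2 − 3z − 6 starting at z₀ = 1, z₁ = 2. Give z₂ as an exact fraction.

12/11

f(1) = −2, f(2) = 20. z₂ = 2 − 20·(2 − 1)/(20 − (−2)) = 12/11.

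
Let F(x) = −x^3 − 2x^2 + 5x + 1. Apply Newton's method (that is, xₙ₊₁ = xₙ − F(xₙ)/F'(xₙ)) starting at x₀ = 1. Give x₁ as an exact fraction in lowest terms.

F'(x) = −3x^2 − 4x + 5.
F(1) = 3, F'(1) = −2, so x₁ = 1 − 3/(−2) = 5/2.

5/2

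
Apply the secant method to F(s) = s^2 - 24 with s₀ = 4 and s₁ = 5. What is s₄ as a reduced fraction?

4801/980

F(4) = -8, F(5) = 1. s₂ = 5 - 1·(5 - 4)/(1 - (-8)) = 44/9.
F(5) = 1, F(44/9) = -8/81. s₃ = (44/9) - (-8/81)·((44/9) - 5)/((-8/81) - 1) = 436/89.
F(44/9) = -8/81, F(436/89) = -8/7921. s₄ = (436/89) - (-8/7921)·((436/89) - (44/9))/((-8/7921) - (-8/81)) = 4801/980.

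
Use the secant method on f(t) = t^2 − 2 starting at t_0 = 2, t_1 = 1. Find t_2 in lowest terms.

f(2) = 2, f(1) = −1. t_2 = 1 − (−1)·(1 − 2)/((−1) − 2) = 4/3.

4/3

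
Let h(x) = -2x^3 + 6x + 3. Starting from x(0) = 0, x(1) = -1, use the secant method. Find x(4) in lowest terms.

h(0) = 3, h(-1) = -1. x(2) = (-1) - (-1)·((-1) - 0)/((-1) - 3) = -3/4.
h(-1) = -1, h(-3/4) = -21/32. x(3) = (-3/4) - (-21/32)·((-3/4) - (-1))/((-21/32) - (-1)) = -3/11.
h(-3/4) = -21/32, h(-3/11) = 1869/1331. x(4) = (-3/11) - (1869/1331)·((-3/11) - (-3/4))/((1869/1331) - (-21/32)) = -119/199.

-119/199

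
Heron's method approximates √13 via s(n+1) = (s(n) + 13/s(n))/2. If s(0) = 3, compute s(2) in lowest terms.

s(1) = (3 + 13/3)/2 = 11/3.
s(2) = (11/3 + 13/(11/3))/2 = 119/33.

119/33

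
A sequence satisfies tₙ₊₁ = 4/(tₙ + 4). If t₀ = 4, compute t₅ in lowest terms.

53/64

t₁ = 4/(4 + 4) = 1/2.
t₂ = 4/(1/2 + 4) = 8/9.
t₃ = 4/(8/9 + 4) = 9/11.
t₄ = 4/(9/11 + 4) = 44/53.
t₅ = 4/(44/53 + 4) = 53/64.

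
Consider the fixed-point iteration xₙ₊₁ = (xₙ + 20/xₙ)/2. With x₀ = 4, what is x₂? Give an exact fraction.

x₁ = (4 + 20/4)/2 = 9/2.
x₂ = (9/2 + 20/(9/2))/2 = 161/36.

161/36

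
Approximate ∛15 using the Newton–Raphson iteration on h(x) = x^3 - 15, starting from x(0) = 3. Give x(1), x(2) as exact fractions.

h'(x) = 3x^2.
h(3) = 12, h'(3) = 27, so x(1) = 3 - 12/27 = 23/9.
h(23/9) = 1232/729, h'(23/9) = 529/27, so x(2) = (23/9) - (1232/729)/(529/27) = 35269/14283.

x(1) = 23/9, x(2) = 35269/14283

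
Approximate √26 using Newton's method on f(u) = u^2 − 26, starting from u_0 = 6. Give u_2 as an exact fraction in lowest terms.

1897/372

f'(u) = 2u.
f(6) = 10, f'(6) = 12, so u_1 = 6 − 10/12 = 31/6.
f(31/6) = 25/36, f'(31/6) = 31/3, so u_2 = (31/6) − (25/36)/(31/3) = 1897/372.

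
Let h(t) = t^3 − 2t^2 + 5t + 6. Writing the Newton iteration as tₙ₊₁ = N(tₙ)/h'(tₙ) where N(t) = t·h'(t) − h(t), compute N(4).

h'(t) = 3t^2 − 4t + 5.
N(t) = t·h'(t) − h(t) = t·(3t^2 − 4t + 5) − (t^3 − 2t^2 + 5t + 6) = 2t^3 − 2t^2 − 6.
N(4) = 90.

90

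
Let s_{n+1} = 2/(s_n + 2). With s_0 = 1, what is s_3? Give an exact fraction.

s_1 = 2/(1 + 2) = 2/3.
s_2 = 2/(2/3 + 2) = 3/4.
s_3 = 2/(3/4 + 2) = 8/11.

8/11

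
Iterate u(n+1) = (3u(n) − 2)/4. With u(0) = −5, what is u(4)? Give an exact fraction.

u(1) = (3·(−5) − 2)/4 = −17/4.
u(2) = (3·(−17/4) − 2)/4 = −59/16.
u(3) = (3·(−59/16) − 2)/4 = −209/64.
u(4) = (3·(−209/64) − 2)/4 = −755/256.

−755/256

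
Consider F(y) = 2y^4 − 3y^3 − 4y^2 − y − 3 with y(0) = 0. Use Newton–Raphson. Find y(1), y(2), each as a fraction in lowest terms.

y(1) = −3, y(2) = −615/274

F'(y) = 8y^3 − 9y^2 − 8y − 1.
F(0) = −3, F'(0) = −1, so y(1) = 0 − (−3)/(−1) = −3.
F(−3) = 207, F'(−3) = −274, so y(2) = (−3) − 207/(−274) = −615/274.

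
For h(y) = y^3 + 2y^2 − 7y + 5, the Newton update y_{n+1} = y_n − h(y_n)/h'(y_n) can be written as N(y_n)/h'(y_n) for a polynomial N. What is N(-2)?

h'(y) = 3y^2 + 4y − 7.
N(y) = y·h'(y) − h(y) = y·(3y^2 + 4y − 7) − (y^3 + 2y^2 − 7y + 5) = 2y^3 + 2y^2 − 5.
N(-2) = −13.

−13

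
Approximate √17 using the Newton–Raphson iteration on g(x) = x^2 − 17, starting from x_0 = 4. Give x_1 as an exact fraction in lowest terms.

33/8

g'(x) = 2x.
g(4) = −1, g'(4) = 8, so x_1 = 4 − (−1)/8 = 33/8.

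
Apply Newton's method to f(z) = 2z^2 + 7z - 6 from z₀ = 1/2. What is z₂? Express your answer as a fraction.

1141/1602

f'(z) = 4z + 7.
f(1/2) = -2, f'(1/2) = 9, so z₁ = (1/2) - (-2)/9 = 13/18.
f(13/18) = 8/81, f'(13/18) = 89/9, so z₂ = (13/18) - (8/81)/(89/9) = 1141/1602.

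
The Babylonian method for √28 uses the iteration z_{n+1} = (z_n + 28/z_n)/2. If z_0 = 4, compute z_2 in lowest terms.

233/44

z_1 = (4 + 28/4)/2 = 11/2.
z_2 = (11/2 + 28/(11/2))/2 = 233/44.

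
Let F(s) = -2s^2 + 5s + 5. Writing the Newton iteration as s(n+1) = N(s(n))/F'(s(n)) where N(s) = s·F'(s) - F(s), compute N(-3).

F'(s) = -4s + 5.
N(s) = s·F'(s) - F(s) = s·(-4s + 5) - (-2s^2 + 5s + 5) = -2s^2 - 5.
N(-3) = -23.

-23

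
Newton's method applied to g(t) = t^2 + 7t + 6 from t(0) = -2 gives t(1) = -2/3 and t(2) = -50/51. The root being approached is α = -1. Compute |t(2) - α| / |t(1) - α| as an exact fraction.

1/17

t(1) - α = -2/3 - (-1) = -2/3 + 1 = 1/3, so |t(1) - α| = 1/3.
t(2) - α = -50/51 - (-1) = -50/51 + 1 = 1/51, so |t(2) - α| = 1/51.
Ratio = (1/51) / (1/3) = 1/17.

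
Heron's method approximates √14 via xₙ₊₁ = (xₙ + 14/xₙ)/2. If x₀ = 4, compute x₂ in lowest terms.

449/120

x₁ = (4 + 14/4)/2 = 15/4.
x₂ = (15/4 + 14/(15/4))/2 = 449/120.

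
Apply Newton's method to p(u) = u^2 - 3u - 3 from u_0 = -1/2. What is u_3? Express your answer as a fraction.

-5083537/6424384

p'(u) = 2u - 3.
p(-1/2) = -5/4, p'(-1/2) = -4, so u_1 = (-1/2) - (-5/4)/(-4) = -13/16.
p(-13/16) = 25/256, p'(-13/16) = -37/8, so u_2 = (-13/16) - (25/256)/(-37/8) = -937/1184.
p(-937/1184) = 625/1401856, p'(-937/1184) = -2713/592, so u_3 = (-937/1184) - (625/1401856)/(-2713/592) = -5083537/6424384.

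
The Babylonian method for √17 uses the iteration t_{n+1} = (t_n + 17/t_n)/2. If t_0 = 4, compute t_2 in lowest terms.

t_1 = (4 + 17/4)/2 = 33/8.
t_2 = (33/8 + 17/(33/8))/2 = 2177/528.

2177/528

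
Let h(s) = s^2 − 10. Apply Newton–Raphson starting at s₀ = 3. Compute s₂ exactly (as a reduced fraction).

721/228

h'(s) = 2s.
h(3) = −1, h'(3) = 6, so s₁ = 3 − (−1)/6 = 19/6.
h(19/6) = 1/36, h'(19/6) = 19/3, so s₂ = (19/6) − (1/36)/(19/3) = 721/228.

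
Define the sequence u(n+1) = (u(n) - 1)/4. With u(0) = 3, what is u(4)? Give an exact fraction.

-41/128

u(1) = (3 - 1)/4 = 1/2.
u(2) = ((1/2) - 1)/4 = -1/8.
u(3) = ((-1/8) - 1)/4 = -9/32.
u(4) = ((-9/32) - 1)/4 = -41/128.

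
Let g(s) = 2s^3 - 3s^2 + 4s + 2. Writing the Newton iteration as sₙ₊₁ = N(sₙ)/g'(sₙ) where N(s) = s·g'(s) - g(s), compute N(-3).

-137

g'(s) = 6s^2 - 6s + 4.
N(s) = s·g'(s) - g(s) = s·(6s^2 - 6s + 4) - (2s^3 - 3s^2 + 4s + 2) = 4s^3 - 3s^2 - 2.
N(-3) = -137.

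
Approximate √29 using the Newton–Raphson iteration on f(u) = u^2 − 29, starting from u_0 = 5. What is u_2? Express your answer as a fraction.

727/135

f'(u) = 2u.
f(5) = −4, f'(5) = 10, so u_1 = 5 − (−4)/10 = 27/5.
f(27/5) = 4/25, f'(27/5) = 54/5, so u_2 = (27/5) − (4/25)/(54/5) = 727/135.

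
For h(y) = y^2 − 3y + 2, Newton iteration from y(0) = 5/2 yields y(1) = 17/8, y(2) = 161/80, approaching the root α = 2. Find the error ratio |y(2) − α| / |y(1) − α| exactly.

1/10

y(1) − α = 17/8 − 2 = 1/8, so |y(1) − α| = 1/8.
y(2) − α = 161/80 − 2 = 1/80, so |y(2) − α| = 1/80.
Ratio = (1/80) / (1/8) = 1/10.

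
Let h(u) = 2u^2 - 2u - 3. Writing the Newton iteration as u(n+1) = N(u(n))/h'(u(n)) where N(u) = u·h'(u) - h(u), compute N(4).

h'(u) = 4u - 2.
N(u) = u·h'(u) - h(u) = u·(4u - 2) - (2u^2 - 2u - 3) = 2u^2 + 3.
N(4) = 35.

35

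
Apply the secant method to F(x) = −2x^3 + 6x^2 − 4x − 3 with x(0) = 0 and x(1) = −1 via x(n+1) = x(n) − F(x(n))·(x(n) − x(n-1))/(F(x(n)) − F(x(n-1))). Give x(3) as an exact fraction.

−41/113

F(0) = −3, F(−1) = 9. x(2) = (−1) − 9·((−1) − 0)/(9 − (−3)) = −1/4.
F(−1) = 9, F(−1/4) = −51/32. x(3) = (−1/4) − (−51/32)·((−1/4) − (−1))/((−51/32) − 9) = −41/113.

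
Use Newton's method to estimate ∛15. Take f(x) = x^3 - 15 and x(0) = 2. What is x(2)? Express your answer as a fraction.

f'(x) = 3x^2.
f(2) = -7, f'(2) = 12, so x(1) = 2 - (-7)/12 = 31/12.
f(31/12) = 3871/1728, f'(31/12) = 961/48, so x(2) = (31/12) - (3871/1728)/(961/48) = 42751/17298.

42751/17298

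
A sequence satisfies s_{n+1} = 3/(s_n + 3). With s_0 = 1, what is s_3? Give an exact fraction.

15/19

s_1 = 3/(1 + 3) = 3/4.
s_2 = 3/(3/4 + 3) = 4/5.
s_3 = 3/(4/5 + 3) = 15/19.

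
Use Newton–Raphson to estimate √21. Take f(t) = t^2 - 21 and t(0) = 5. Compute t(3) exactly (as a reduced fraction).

f'(t) = 2t.
f(5) = 4, f'(5) = 10, so t(1) = 5 - 4/10 = 23/5.
f(23/5) = 4/25, f'(23/5) = 46/5, so t(2) = (23/5) - (4/25)/(46/5) = 527/115.
f(527/115) = 4/13225, f'(527/115) = 1054/115, so t(3) = (527/115) - (4/13225)/(1054/115) = 277727/60605.

277727/60605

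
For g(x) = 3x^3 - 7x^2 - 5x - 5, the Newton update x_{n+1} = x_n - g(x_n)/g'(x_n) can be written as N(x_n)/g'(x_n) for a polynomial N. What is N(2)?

25

g'(x) = 9x^2 - 14x - 5.
N(x) = x·g'(x) - g(x) = x·(9x^2 - 14x - 5) - (3x^3 - 7x^2 - 5x - 5) = 6x^3 - 7x^2 + 5.
N(2) = 25.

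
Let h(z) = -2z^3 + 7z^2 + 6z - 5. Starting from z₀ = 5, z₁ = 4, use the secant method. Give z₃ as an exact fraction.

h(5) = -50, h(4) = 3. z₂ = 4 - 3·(4 - 5)/(3 - (-50)) = 215/53.
h(4) = 3, h(215/53) = 151950/148877. z₃ = (215/53) - (151950/148877)·((215/53) - 4)/((151950/148877) - 3) = 401335/98227.

401335/98227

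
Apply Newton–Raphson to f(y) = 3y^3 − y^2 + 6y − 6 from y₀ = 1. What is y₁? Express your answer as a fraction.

11/13

f'(y) = 9y^2 − 2y + 6.
f(1) = 2, f'(1) = 13, so y₁ = 1 − 2/13 = 11/13.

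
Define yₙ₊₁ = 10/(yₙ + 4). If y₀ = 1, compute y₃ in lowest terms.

30/17

y₁ = 10/(1 + 4) = 2.
y₂ = 10/(2 + 4) = 5/3.
y₃ = 10/(5/3 + 4) = 30/17.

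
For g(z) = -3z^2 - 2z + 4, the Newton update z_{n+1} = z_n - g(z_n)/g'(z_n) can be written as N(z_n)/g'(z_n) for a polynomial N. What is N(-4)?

g'(z) = -6z - 2.
N(z) = z·g'(z) - g(z) = z·(-6z - 2) - (-3z^2 - 2z + 4) = -3z^2 - 4.
N(-4) = -52.

-52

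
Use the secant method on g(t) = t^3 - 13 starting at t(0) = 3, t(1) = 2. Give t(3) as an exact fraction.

11659/4927

g(3) = 14, g(2) = -5. t(2) = 2 - (-5)·(2 - 3)/((-5) - 14) = 43/19.
g(2) = -5, g(43/19) = -9660/6859. t(3) = (43/19) - (-9660/6859)·((43/19) - 2)/((-9660/6859) - (-5)) = 11659/4927.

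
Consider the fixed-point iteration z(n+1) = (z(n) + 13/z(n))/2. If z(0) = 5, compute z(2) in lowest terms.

z(1) = (5 + 13/5)/2 = 19/5.
z(2) = (19/5 + 13/(19/5))/2 = 343/95.

343/95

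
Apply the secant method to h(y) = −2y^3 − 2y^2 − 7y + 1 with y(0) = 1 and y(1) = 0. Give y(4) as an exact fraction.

h(1) = −10, h(0) = 1. y(2) = 0 − 1·(0 − 1)/(1 − (−10)) = 1/11.
h(0) = 1, h(1/11) = 460/1331. y(3) = (1/11) − (460/1331)·((1/11) − 0)/((460/1331) − 1) = 121/871.
h(1/11) = 460/1331, h(121/871) = −10840360/660776311. y(4) = (121/871) − (−10840360/660776311)·((121/871) − (1/11))/((−10840360/660776311) − (460/1331)) = 4115089/30093159.

4115089/30093159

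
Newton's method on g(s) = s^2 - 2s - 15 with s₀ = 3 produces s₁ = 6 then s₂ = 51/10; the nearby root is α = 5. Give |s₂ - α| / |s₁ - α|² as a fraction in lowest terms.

1/10

s₁ - α = 6 - 5 = 1, so |s₁ - α| = 1.
s₂ - α = 51/10 - 5 = 1/10, so |s₂ - α| = 1/10.
|s₁ - α|² = 1.
Ratio = (1/10) / 1 = 1/10.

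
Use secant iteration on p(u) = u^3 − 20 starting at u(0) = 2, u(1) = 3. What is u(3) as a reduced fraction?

p(2) = −12, p(3) = 7. u(2) = 3 − 7·(3 − 2)/(7 − (−12)) = 50/19.
p(3) = 7, p(50/19) = −12180/6859. u(3) = (50/19) − (−12180/6859)·((50/19) − 3)/((−12180/6859) − 7) = 23270/8599.

23270/8599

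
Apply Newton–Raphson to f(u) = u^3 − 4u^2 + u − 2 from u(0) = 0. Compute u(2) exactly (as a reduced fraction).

−2/3

f'(u) = 3u^2 − 8u + 1.
f(0) = −2, f'(0) = 1, so u(1) = 0 − (−2)/1 = 2.
f(2) = −8, f'(2) = −3, so u(2) = 2 − (−8)/(−3) = −2/3.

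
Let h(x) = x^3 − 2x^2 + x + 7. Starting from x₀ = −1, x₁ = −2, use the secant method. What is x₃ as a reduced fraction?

−3854/3005

h(−1) = 3, h(−2) = −11. x₂ = (−2) − (−11)·((−2) − (−1))/((−11) − 3) = −17/14.
h(−2) = −11, h(−17/14) = 2871/2744. x₃ = (−17/14) − (2871/2744)·((−17/14) − (−2))/((2871/2744) − (−11)) = −3854/3005.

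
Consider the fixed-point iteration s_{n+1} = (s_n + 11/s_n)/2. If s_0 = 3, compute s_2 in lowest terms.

s_1 = (3 + 11/3)/2 = 10/3.
s_2 = (10/3 + 11/(10/3))/2 = 199/60.

199/60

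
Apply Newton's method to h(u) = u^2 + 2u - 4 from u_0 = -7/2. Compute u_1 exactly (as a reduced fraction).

-13/4

h'(u) = 2u + 2.
h(-7/2) = 5/4, h'(-7/2) = -5, so u_1 = (-7/2) - (5/4)/(-5) = -13/4.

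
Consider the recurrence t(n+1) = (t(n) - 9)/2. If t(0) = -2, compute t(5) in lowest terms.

-281/32

t(1) = ((-2) - 9)/2 = -11/2.
t(2) = ((-11/2) - 9)/2 = -29/4.
t(3) = ((-29/4) - 9)/2 = -65/8.
t(4) = ((-65/8) - 9)/2 = -137/16.
t(5) = ((-137/16) - 9)/2 = -281/32.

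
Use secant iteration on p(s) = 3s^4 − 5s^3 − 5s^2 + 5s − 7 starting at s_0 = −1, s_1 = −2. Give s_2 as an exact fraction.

−23/20

p(−1) = −9, p(−2) = 51. s_2 = (−2) − 51·((−2) − (−1))/(51 − (−9)) = −23/20.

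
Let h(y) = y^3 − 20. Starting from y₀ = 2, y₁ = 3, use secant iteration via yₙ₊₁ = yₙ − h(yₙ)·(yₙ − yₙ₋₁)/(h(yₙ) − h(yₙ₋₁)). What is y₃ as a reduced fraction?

23270/8599

h(2) = −12, h(3) = 7. y₂ = 3 − 7·(3 − 2)/(7 − (−12)) = 50/19.
h(3) = 7, h(50/19) = −12180/6859. y₃ = (50/19) − (−12180/6859)·((50/19) − 3)/((−12180/6859) − 7) = 23270/8599.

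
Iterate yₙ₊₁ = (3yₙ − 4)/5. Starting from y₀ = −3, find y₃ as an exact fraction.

−277/125

y₁ = (3·(−3) − 4)/5 = −13/5.
y₂ = (3·(−13/5) − 4)/5 = −59/25.
y₃ = (3·(−59/25) − 4)/5 = −277/125.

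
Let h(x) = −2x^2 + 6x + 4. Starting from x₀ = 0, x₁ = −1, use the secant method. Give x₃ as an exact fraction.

−5/9

h(0) = 4, h(−1) = −4. x₂ = (−1) − (−4)·((−1) − 0)/((−4) − 4) = −1/2.
h(−1) = −4, h(−1/2) = 1/2. x₃ = (−1/2) − (1/2)·((−1/2) − (−1))/((1/2) − (−4)) = −5/9.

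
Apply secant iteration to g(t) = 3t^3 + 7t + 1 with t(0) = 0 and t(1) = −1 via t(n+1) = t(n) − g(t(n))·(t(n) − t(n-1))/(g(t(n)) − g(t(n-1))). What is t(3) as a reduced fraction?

−133/1033

g(0) = 1, g(−1) = −9. t(2) = (−1) − (−9)·((−1) − 0)/((−9) − 1) = −1/10.
g(−1) = −9, g(−1/10) = 297/1000. t(3) = (−1/10) − (297/1000)·((−1/10) − (−1))/((297/1000) − (−9)) = −133/1033.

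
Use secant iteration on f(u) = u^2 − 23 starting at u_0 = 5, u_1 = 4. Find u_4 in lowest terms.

16325/3404

f(5) = 2, f(4) = −7. u_2 = 4 − (−7)·(4 − 5)/((−7) − 2) = 43/9.
f(4) = −7, f(43/9) = −14/81. u_3 = (43/9) − (−14/81)·((43/9) − 4)/((−14/81) − (−7)) = 379/79.
f(43/9) = −14/81, f(379/79) = 98/6241. u_4 = (379/79) − (98/6241)·((379/79) − (43/9))/((98/6241) − (−14/81)) = 16325/3404.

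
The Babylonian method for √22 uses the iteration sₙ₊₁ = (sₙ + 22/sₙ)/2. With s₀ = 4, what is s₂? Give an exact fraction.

s₁ = (4 + 22/4)/2 = 19/4.
s₂ = (19/4 + 22/(19/4))/2 = 713/152.

713/152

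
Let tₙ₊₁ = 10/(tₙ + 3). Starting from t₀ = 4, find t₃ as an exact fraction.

t₁ = 10/(4 + 3) = 10/7.
t₂ = 10/(10/7 + 3) = 70/31.
t₃ = 10/(70/31 + 3) = 310/163.

310/163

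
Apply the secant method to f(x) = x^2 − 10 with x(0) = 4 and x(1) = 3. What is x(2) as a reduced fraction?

f(4) = 6, f(3) = −1. x(2) = 3 − (−1)·(3 − 4)/((−1) − 6) = 22/7.

22/7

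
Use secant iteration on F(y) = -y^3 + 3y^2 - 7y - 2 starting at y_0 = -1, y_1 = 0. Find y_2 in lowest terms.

F(-1) = 9, F(0) = -2. y_2 = 0 - (-2)·(0 - (-1))/((-2) - 9) = -2/11.

-2/11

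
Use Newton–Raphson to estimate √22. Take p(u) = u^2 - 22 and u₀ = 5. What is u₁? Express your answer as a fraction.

47/10

p'(u) = 2u.
p(5) = 3, p'(5) = 10, so u₁ = 5 - 3/10 = 47/10.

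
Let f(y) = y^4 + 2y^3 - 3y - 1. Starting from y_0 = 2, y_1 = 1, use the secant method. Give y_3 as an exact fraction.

148877/131301

f(2) = 25, f(1) = -1. y_2 = 1 - (-1)·(1 - 2)/((-1) - 25) = 27/26.
f(1) = -1, f(27/26) = -325675/456976. y_3 = (27/26) - (-325675/456976)·((27/26) - 1)/((-325675/456976) - (-1)) = 148877/131301.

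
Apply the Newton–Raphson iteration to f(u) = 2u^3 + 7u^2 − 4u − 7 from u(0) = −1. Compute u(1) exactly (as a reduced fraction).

−5/6

f'(u) = 6u^2 + 14u − 4.
f(−1) = 2, f'(−1) = −12, so u(1) = (−1) − 2/(−12) = −5/6.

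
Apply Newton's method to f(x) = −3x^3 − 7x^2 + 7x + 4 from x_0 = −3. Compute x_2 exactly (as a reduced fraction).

−1495789/503952

f'(x) = −9x^2 − 14x + 7.
f(−3) = 1, f'(−3) = −32, so x_1 = (−3) − 1/(−32) = −95/32.
f(−95/32) = 637/32768, f'(−95/32) = −31497/1024, so x_2 = (−95/32) − (637/32768)/(−31497/1024) = −1495789/503952.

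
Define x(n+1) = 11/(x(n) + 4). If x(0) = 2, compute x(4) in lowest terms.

x(1) = 11/(2 + 4) = 11/6.
x(2) = 11/(11/6 + 4) = 66/35.
x(3) = 11/(66/35 + 4) = 385/206.
x(4) = 11/(385/206 + 4) = 2266/1209.

2266/1209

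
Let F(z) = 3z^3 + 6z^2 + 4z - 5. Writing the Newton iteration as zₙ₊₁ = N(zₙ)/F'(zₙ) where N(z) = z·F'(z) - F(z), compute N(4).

485

F'(z) = 9z^2 + 12z + 4.
N(z) = z·F'(z) - F(z) = z·(9z^2 + 12z + 4) - (3z^3 + 6z^2 + 4z - 5) = 6z^3 + 6z^2 + 5.
N(4) = 485.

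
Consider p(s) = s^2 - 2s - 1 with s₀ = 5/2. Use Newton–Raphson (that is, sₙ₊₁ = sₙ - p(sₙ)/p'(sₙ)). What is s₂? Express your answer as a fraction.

985/408

p'(s) = 2s - 2.
p(5/2) = 1/4, p'(5/2) = 3, so s₁ = (5/2) - (1/4)/3 = 29/12.
p(29/12) = 1/144, p'(29/12) = 17/6, so s₂ = (29/12) - (1/144)/(17/6) = 985/408.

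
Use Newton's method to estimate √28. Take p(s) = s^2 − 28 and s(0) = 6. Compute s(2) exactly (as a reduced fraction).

127/24

p'(s) = 2s.
p(6) = 8, p'(6) = 12, so s(1) = 6 − 8/12 = 16/3.
p(16/3) = 4/9, p'(16/3) = 32/3, so s(2) = (16/3) − (4/9)/(32/3) = 127/24.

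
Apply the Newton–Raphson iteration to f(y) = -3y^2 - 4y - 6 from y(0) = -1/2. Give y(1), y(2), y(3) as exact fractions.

y(1) = -21/4, y(2) = -1227/440, y(3) = -3354987/2464880

f'(y) = -6y - 4.
f(-1/2) = -19/4, f'(-1/2) = -1, so y(1) = (-1/2) - (-19/4)/(-1) = -21/4.
f(-21/4) = -1083/16, f'(-21/4) = 55/2, so y(2) = (-21/4) - (-1083/16)/(55/2) = -1227/440.
f(-1227/440) = -3518667/193600, f'(-1227/440) = 2801/220, so y(3) = (-1227/440) - (-3518667/193600)/(2801/220) = -3354987/2464880.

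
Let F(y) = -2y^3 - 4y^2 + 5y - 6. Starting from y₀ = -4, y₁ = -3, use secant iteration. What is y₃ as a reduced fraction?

F(-4) = 38, F(-3) = -3. y₂ = (-3) - (-3)·((-3) - (-4))/((-3) - 38) = -126/41.
F(-3) = -3, F(-126/41) = -75468/68921. y₃ = (-126/41) - (-75468/68921)·((-126/41) - (-3))/((-75468/68921) - (-3)) = -136338/43765.

-136338/43765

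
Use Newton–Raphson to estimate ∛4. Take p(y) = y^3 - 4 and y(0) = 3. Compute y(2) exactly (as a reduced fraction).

117239/68121

p'(y) = 3y^2.
p(3) = 23, p'(3) = 27, so y(1) = 3 - 23/27 = 58/27.
p(58/27) = 116380/19683, p'(58/27) = 3364/243, so y(2) = (58/27) - (116380/19683)/(3364/243) = 117239/68121.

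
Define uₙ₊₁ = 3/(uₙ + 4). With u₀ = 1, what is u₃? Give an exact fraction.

69/107

u₁ = 3/(1 + 4) = 3/5.
u₂ = 3/(3/5 + 4) = 15/23.
u₃ = 3/(15/23 + 4) = 69/107.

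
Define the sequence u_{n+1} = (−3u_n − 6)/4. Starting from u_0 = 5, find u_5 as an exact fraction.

−2301/1024

u_1 = (−3·5 − 6)/4 = −21/4.
u_2 = (−3·(−21/4) − 6)/4 = 39/16.
u_3 = (−3·(39/16) − 6)/4 = −213/64.
u_4 = (−3·(−213/64) − 6)/4 = 255/256.
u_5 = (−3·(255/256) − 6)/4 = −2301/1024.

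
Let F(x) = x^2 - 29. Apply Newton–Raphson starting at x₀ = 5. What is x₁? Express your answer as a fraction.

27/5

F'(x) = 2x.
F(5) = -4, F'(5) = 10, so x₁ = 5 - (-4)/10 = 27/5.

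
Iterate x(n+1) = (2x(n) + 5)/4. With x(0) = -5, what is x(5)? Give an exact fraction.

x(1) = (2·(-5) + 5)/4 = -5/4.
x(2) = (2·(-5/4) + 5)/4 = 5/8.
x(3) = (2·(5/8) + 5)/4 = 25/16.
x(4) = (2·(25/16) + 5)/4 = 65/32.
x(5) = (2·(65/32) + 5)/4 = 145/64.

145/64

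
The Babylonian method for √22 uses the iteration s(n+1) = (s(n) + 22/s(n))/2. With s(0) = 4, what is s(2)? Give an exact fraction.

713/152

s(1) = (4 + 22/4)/2 = 19/4.
s(2) = (19/4 + 22/(19/4))/2 = 713/152.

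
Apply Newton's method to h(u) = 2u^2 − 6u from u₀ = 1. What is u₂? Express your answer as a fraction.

−1/5

h'(u) = 4u − 6.
h(1) = −4, h'(1) = −2, so u₁ = 1 − (−4)/(−2) = −1.
h(−1) = 8, h'(−1) = −10, so u₂ = (−1) − 8/(−10) = −1/5.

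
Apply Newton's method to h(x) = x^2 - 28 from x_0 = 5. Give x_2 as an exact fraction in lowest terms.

h'(x) = 2x.
h(5) = -3, h'(5) = 10, so x_1 = 5 - (-3)/10 = 53/10.
h(53/10) = 9/100, h'(53/10) = 53/5, so x_2 = (53/10) - (9/100)/(53/5) = 5609/1060.

5609/1060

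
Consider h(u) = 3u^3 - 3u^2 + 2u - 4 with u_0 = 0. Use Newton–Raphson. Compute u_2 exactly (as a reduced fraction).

20/13

h'(u) = 9u^2 - 6u + 2.
h(0) = -4, h'(0) = 2, so u_1 = 0 - (-4)/2 = 2.
h(2) = 12, h'(2) = 26, so u_2 = 2 - 12/26 = 20/13.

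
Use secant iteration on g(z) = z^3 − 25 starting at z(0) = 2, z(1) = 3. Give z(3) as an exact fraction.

g(2) = −17, g(3) = 2. z(2) = 3 − 2·(3 − 2)/(2 − (−17)) = 55/19.
g(3) = 2, g(55/19) = −5100/6859. z(3) = (55/19) − (−5100/6859)·((55/19) − 3)/((−5100/6859) − 2) = 27505/9409.

27505/9409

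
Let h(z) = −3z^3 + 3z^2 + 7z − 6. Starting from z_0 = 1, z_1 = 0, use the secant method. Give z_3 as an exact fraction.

294/361

h(1) = 1, h(0) = −6. z_2 = 0 − (−6)·(0 − 1)/((−6) − 1) = 6/7.
h(0) = −6, h(6/7) = 108/343. z_3 = (6/7) − (108/343)·((6/7) − 0)/((108/343) − (−6)) = 294/361.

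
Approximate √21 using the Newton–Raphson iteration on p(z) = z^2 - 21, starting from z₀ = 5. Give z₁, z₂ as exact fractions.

p'(z) = 2z.
p(5) = 4, p'(5) = 10, so z₁ = 5 - 4/10 = 23/5.
p(23/5) = 4/25, p'(23/5) = 46/5, so z₂ = (23/5) - (4/25)/(46/5) = 527/115.

z₁ = 23/5, z₂ = 527/115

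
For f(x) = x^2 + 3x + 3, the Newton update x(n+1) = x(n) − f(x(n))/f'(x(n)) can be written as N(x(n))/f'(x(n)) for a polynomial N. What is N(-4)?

f'(x) = 2x + 3.
N(x) = x·f'(x) − f(x) = x·(2x + 3) − (x^2 + 3x + 3) = x^2 − 3.
N(-4) = 13.

13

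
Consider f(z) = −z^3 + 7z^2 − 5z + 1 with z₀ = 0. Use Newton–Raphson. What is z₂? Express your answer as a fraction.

f'(z) = −3z^2 + 14z − 5.
f(0) = 1, f'(0) = −5, so z₁ = 0 − 1/(−5) = 1/5.
f(1/5) = 34/125, f'(1/5) = −58/25, so z₂ = (1/5) − (34/125)/(−58/25) = 46/145.

46/145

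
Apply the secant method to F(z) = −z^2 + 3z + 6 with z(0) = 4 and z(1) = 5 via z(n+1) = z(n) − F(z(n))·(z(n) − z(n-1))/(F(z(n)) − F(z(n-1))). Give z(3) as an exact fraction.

F(4) = 2, F(5) = −4. z(2) = 5 − (−4)·(5 − 4)/((−4) − 2) = 13/3.
F(5) = −4, F(13/3) = 2/9. z(3) = (13/3) − (2/9)·((13/3) − 5)/((2/9) − (−4)) = 83/19.

83/19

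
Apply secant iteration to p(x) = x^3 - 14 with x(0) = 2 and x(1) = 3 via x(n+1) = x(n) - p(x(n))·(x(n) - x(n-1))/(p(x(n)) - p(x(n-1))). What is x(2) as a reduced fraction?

44/19

p(2) = -6, p(3) = 13. x(2) = 3 - 13·(3 - 2)/(13 - (-6)) = 44/19.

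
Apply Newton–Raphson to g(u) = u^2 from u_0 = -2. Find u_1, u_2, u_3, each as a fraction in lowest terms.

u_1 = -1, u_2 = -1/2, u_3 = -1/4

g'(u) = 2u.
g(-2) = 4, g'(-2) = -4, so u_1 = (-2) - 4/(-4) = -1.
g(-1) = 1, g'(-1) = -2, so u_2 = (-1) - 1/(-2) = -1/2.
g(-1/2) = 1/4, g'(-1/2) = -1, so u_3 = (-1/2) - (1/4)/(-1) = -1/4.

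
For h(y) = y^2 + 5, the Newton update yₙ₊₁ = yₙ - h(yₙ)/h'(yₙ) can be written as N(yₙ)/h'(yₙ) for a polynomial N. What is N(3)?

4

h'(y) = 2y.
N(y) = y·h'(y) - h(y) = y·(2y) - (y^2 + 5) = y^2 - 5.
N(3) = 4.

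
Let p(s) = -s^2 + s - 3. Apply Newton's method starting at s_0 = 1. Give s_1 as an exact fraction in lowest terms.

p'(s) = -2s + 1.
p(1) = -3, p'(1) = -1, so s_1 = 1 - (-3)/(-1) = -2.

-2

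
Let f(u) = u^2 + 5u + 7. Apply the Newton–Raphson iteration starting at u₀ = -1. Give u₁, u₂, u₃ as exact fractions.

u₁ = -2, u₂ = -3, u₃ = -2

f'(u) = 2u + 5.
f(-1) = 3, f'(-1) = 3, so u₁ = (-1) - 3/3 = -2.
f(-2) = 1, f'(-2) = 1, so u₂ = (-2) - 1/1 = -3.
f(-3) = 1, f'(-3) = -1, so u₃ = (-3) - 1/(-1) = -2.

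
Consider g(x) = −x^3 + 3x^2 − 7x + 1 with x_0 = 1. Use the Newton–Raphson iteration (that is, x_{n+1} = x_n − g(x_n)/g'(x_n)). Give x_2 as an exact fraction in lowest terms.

g'(x) = −3x^2 + 6x − 7.
g(1) = −4, g'(1) = −4, so x_1 = 1 − (−4)/(−4) = 0.
g(0) = 1, g'(0) = −7, so x_2 = 0 − 1/(−7) = 1/7.

1/7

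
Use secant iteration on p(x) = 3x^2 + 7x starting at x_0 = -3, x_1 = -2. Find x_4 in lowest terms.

-1458/625

p(-3) = 6, p(-2) = -2. x_2 = (-2) - (-2)·((-2) - (-3))/((-2) - 6) = -9/4.
p(-2) = -2, p(-9/4) = -9/16. x_3 = (-9/4) - (-9/16)·((-9/4) - (-2))/((-9/16) - (-2)) = -54/23.
p(-9/4) = -9/16, p(-54/23) = 54/529. x_4 = (-54/23) - (54/529)·((-54/23) - (-9/4))/((54/529) - (-9/16)) = -1458/625.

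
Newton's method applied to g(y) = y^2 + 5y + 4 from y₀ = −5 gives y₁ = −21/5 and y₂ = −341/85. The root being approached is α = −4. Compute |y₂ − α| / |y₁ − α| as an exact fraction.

1/17

y₁ − α = −21/5 − (−4) = −21/5 + 4 = −1/5, so |y₁ − α| = 1/5.
y₂ − α = −341/85 − (−4) = −341/85 + 4 = −1/85, so |y₂ − α| = 1/85.
Ratio = (1/85) / (1/5) = 1/17.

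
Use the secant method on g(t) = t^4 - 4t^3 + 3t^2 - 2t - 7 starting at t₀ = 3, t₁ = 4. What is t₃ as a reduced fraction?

g(3) = -13, g(4) = 33. t₂ = 4 - 33·(4 - 3)/(33 - (-13)) = 151/46.
g(4) = 33, g(151/46) = -29614299/4477456. t₃ = (151/46) - (-29614299/4477456)·((151/46) - 4)/((-29614299/4477456) - 33) = 18287348/5374859.

18287348/5374859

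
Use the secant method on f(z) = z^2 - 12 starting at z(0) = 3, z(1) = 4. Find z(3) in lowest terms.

45/13

f(3) = -3, f(4) = 4. z(2) = 4 - 4·(4 - 3)/(4 - (-3)) = 24/7.
f(4) = 4, f(24/7) = -12/49. z(3) = (24/7) - (-12/49)·((24/7) - 4)/((-12/49) - 4) = 45/13.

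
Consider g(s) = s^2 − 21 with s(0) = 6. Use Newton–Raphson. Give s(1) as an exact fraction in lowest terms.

19/4

g'(s) = 2s.
g(6) = 15, g'(6) = 12, so s(1) = 6 − 15/12 = 19/4.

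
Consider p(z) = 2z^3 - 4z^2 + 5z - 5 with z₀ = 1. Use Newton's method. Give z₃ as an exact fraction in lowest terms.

850657/582255

p'(z) = 6z^2 - 8z + 5.
p(1) = -2, p'(1) = 3, so z₁ = 1 - (-2)/3 = 5/3.
p(5/3) = 40/27, p'(5/3) = 25/3, so z₂ = (5/3) - (40/27)/(25/3) = 67/45.
p(67/45) = 16256/91125, p'(67/45) = 4313/675, so z₃ = (67/45) - (16256/91125)/(4313/675) = 850657/582255.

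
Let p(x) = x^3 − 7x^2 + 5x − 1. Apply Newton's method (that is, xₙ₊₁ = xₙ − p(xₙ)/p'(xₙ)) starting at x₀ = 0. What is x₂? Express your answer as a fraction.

46/145

p'(x) = 3x^2 − 14x + 5.
p(0) = −1, p'(0) = 5, so x₁ = 0 − (−1)/5 = 1/5.
p(1/5) = −34/125, p'(1/5) = 58/25, so x₂ = (1/5) − (−34/125)/(58/25) = 46/145.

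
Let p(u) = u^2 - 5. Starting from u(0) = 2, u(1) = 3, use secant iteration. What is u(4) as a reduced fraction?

p(2) = -1, p(3) = 4. u(2) = 3 - 4·(3 - 2)/(4 - (-1)) = 11/5.
p(3) = 4, p(11/5) = -4/25. u(3) = (11/5) - (-4/25)·((11/5) - 3)/((-4/25) - 4) = 29/13.
p(11/5) = -4/25, p(29/13) = -4/169. u(4) = (29/13) - (-4/169)·((29/13) - (11/5))/((-4/169) - (-4/25)) = 161/72.

161/72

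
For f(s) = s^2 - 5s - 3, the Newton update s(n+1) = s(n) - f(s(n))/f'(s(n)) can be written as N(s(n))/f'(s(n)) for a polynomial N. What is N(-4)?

f'(s) = 2s - 5.
N(s) = s·f'(s) - f(s) = s·(2s - 5) - (s^2 - 5s - 3) = s^2 + 3.
N(-4) = 19.

19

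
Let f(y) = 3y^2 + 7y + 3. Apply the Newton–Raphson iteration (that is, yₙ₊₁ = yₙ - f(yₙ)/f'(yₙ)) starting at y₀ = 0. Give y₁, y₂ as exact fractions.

y₁ = -3/7, y₂ = -120/217

f'(y) = 6y + 7.
f(0) = 3, f'(0) = 7, so y₁ = 0 - 3/7 = -3/7.
f(-3/7) = 27/49, f'(-3/7) = 31/7, so y₂ = (-3/7) - (27/49)/(31/7) = -120/217.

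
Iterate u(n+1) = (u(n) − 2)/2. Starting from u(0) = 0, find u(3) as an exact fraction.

−7/4

u(1) = (0 − 2)/2 = −1.
u(2) = ((−1) − 2)/2 = −3/2.
u(3) = ((−3/2) − 2)/2 = −7/4.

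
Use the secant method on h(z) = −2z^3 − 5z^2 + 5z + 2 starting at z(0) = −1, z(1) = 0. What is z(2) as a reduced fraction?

h(−1) = −6, h(0) = 2. z(2) = 0 − 2·(0 − (−1))/(2 − (−6)) = −1/4.

−1/4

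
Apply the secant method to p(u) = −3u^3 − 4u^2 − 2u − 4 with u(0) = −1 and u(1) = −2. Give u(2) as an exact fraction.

p(−1) = −3, p(−2) = 8. u(2) = (−2) − 8·((−2) − (−1))/(8 − (−3)) = −14/11.

−14/11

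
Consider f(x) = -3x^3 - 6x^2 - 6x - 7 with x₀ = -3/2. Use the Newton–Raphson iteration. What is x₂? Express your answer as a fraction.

-163/99

f'(x) = -9x^2 - 12x - 6.
f(-3/2) = -11/8, f'(-3/2) = -33/4, so x₁ = (-3/2) - (-11/8)/(-33/4) = -5/3.
f(-5/3) = 2/9, f'(-5/3) = -11, so x₂ = (-5/3) - (2/9)/(-11) = -163/99.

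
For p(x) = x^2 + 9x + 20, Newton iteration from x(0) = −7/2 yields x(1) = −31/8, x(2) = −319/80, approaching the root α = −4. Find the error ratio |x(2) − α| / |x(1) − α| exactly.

x(1) − α = −31/8 − (−4) = −31/8 + 4 = 1/8, so |x(1) − α| = 1/8.
x(2) − α = −319/80 − (−4) = −319/80 + 4 = 1/80, so |x(2) − α| = 1/80.
Ratio = (1/80) / (1/8) = 1/10.

1/10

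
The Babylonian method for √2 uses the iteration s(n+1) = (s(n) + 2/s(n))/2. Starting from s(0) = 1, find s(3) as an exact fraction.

s(1) = (1 + 2/1)/2 = 3/2.
s(2) = (3/2 + 2/(3/2))/2 = 17/12.
s(3) = (17/12 + 2/(17/12))/2 = 577/408.

577/408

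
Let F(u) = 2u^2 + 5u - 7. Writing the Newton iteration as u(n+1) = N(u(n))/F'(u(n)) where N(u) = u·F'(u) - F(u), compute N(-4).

F'(u) = 4u + 5.
N(u) = u·F'(u) - F(u) = u·(4u + 5) - (2u^2 + 5u - 7) = 2u^2 + 7.
N(-4) = 39.

39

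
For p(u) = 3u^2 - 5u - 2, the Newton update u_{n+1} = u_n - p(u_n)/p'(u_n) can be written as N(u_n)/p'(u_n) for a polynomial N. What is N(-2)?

p'(u) = 6u - 5.
N(u) = u·p'(u) - p(u) = u·(6u - 5) - (3u^2 - 5u - 2) = 3u^2 + 2.
N(-2) = 14.

14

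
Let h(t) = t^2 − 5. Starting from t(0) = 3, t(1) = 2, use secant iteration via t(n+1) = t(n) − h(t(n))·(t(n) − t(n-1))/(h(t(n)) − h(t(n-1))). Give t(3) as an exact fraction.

47/21

h(3) = 4, h(2) = −1. t(2) = 2 − (−1)·(2 − 3)/((−1) − 4) = 11/5.
h(2) = −1, h(11/5) = −4/25. t(3) = (11/5) − (−4/25)·((11/5) − 2)/((−4/25) − (−1)) = 47/21.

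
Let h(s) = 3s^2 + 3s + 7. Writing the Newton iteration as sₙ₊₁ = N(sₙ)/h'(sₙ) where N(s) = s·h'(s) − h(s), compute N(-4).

h'(s) = 6s + 3.
N(s) = s·h'(s) − h(s) = s·(6s + 3) − (3s^2 + 3s + 7) = 3s^2 − 7.
N(-4) = 41.

41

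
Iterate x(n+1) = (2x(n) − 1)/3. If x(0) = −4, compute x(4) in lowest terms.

−43/27

x(1) = (2·(−4) − 1)/3 = −3.
x(2) = (2·(−3) − 1)/3 = −7/3.
x(3) = (2·(−7/3) − 1)/3 = −17/9.
x(4) = (2·(−17/9) − 1)/3 = −43/27.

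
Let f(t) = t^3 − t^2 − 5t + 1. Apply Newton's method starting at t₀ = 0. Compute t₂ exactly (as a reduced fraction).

f'(t) = 3t^2 − 2t − 5.
f(0) = 1, f'(0) = −5, so t₁ = 0 − 1/(−5) = 1/5.
f(1/5) = −4/125, f'(1/5) = −132/25, so t₂ = (1/5) − (−4/125)/(−132/25) = 32/165.

32/165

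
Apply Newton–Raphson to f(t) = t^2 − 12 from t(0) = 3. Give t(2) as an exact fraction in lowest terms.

97/28

f'(t) = 2t.
f(3) = −3, f'(3) = 6, so t(1) = 3 − (−3)/6 = 7/2.
f(7/2) = 1/4, f'(7/2) = 7, so t(2) = (7/2) − (1/4)/7 = 97/28.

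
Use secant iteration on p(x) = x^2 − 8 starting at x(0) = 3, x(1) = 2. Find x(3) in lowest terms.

p(3) = 1, p(2) = −4. x(2) = 2 − (−4)·(2 − 3)/((−4) − 1) = 14/5.
p(2) = −4, p(14/5) = −4/25. x(3) = (14/5) − (−4/25)·((14/5) − 2)/((−4/25) − (−4)) = 17/6.

17/6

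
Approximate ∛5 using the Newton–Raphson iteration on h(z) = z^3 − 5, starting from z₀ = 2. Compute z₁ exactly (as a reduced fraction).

h'(z) = 3z^2.
h(2) = 3, h'(2) = 12, so z₁ = 2 − 3/12 = 7/4.

7/4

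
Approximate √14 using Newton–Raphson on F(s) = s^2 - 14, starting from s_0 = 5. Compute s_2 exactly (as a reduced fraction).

2921/780

F'(s) = 2s.
F(5) = 11, F'(5) = 10, so s_1 = 5 - 11/10 = 39/10.
F(39/10) = 121/100, F'(39/10) = 39/5, so s_2 = (39/10) - (121/100)/(39/5) = 2921/780.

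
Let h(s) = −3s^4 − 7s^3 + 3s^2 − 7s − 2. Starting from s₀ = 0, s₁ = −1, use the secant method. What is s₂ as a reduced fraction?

−1/7

h(0) = −2, h(−1) = 12. s₂ = (−1) − 12·((−1) − 0)/(12 − (−2)) = −1/7.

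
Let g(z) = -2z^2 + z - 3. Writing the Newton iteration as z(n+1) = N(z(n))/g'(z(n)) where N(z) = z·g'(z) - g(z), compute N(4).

-29

g'(z) = -4z + 1.
N(z) = z·g'(z) - g(z) = z·(-4z + 1) - (-2z^2 + z - 3) = -2z^2 + 3.
N(4) = -29.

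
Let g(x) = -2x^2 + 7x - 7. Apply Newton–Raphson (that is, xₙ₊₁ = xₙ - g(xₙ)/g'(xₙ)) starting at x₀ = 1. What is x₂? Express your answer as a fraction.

g'(x) = -4x + 7.
g(1) = -2, g'(1) = 3, so x₁ = 1 - (-2)/3 = 5/3.
g(5/3) = -8/9, g'(5/3) = 1/3, so x₂ = (5/3) - (-8/9)/(1/3) = 13/3.

13/3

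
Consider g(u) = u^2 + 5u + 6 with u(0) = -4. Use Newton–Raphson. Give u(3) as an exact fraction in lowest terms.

-766/255

g'(u) = 2u + 5.
g(-4) = 2, g'(-4) = -3, so u(1) = (-4) - 2/(-3) = -10/3.
g(-10/3) = 4/9, g'(-10/3) = -5/3, so u(2) = (-10/3) - (4/9)/(-5/3) = -46/15.
g(-46/15) = 16/225, g'(-46/15) = -17/15, so u(3) = (-46/15) - (16/225)/(-17/15) = -766/255.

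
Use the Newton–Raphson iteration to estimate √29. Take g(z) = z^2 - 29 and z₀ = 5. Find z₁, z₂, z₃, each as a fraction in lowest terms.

z₁ = 27/5, z₂ = 727/135, z₃ = 528527/98145

g'(z) = 2z.
g(5) = -4, g'(5) = 10, so z₁ = 5 - (-4)/10 = 27/5.
g(27/5) = 4/25, g'(27/5) = 54/5, so z₂ = (27/5) - (4/25)/(54/5) = 727/135.
g(727/135) = 4/18225, g'(727/135) = 1454/135, so z₃ = (727/135) - (4/18225)/(1454/135) = 528527/98145.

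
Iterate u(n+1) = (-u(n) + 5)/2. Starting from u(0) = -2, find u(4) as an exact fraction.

23/16

u(1) = (-(-2) + 5)/2 = 7/2.
u(2) = (-(7/2) + 5)/2 = 3/4.
u(3) = (-(3/4) + 5)/2 = 17/8.
u(4) = (-(17/8) + 5)/2 = 23/16.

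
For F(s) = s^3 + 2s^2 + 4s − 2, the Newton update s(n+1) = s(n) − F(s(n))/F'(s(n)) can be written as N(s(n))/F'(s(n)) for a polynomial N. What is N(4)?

F'(s) = 3s^2 + 4s + 4.
N(s) = s·F'(s) − F(s) = s·(3s^2 + 4s + 4) − (s^3 + 2s^2 + 4s − 2) = 2s^3 + 2s^2 + 2.
N(4) = 162.

162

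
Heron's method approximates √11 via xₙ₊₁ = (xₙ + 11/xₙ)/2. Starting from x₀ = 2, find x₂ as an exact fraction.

401/120

x₁ = (2 + 11/2)/2 = 15/4.
x₂ = (15/4 + 11/(15/4))/2 = 401/120.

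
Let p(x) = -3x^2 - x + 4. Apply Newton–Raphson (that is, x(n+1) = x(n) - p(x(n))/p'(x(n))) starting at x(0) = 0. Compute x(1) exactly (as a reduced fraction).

4

p'(x) = -6x - 1.
p(0) = 4, p'(0) = -1, so x(1) = 0 - 4/(-1) = 4.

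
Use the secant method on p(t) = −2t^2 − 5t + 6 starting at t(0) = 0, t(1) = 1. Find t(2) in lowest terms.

6/7

p(0) = 6, p(1) = −1. t(2) = 1 − (−1)·(1 − 0)/((−1) − 6) = 6/7.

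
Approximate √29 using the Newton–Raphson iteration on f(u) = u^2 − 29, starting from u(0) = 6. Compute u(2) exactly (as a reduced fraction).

8401/1560

f'(u) = 2u.
f(6) = 7, f'(6) = 12, so u(1) = 6 − 7/12 = 65/12.
f(65/12) = 49/144, f'(65/12) = 65/6, so u(2) = (65/12) − (49/144)/(65/6) = 8401/1560.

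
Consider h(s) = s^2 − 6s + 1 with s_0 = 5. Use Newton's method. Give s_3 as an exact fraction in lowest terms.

1189/204

h'(s) = 2s − 6.
h(5) = −4, h'(5) = 4, so s_1 = 5 − (−4)/4 = 6.
h(6) = 1, h'(6) = 6, so s_2 = 6 − 1/6 = 35/6.
h(35/6) = 1/36, h'(35/6) = 17/3, so s_3 = (35/6) − (1/36)/(17/3) = 1189/204.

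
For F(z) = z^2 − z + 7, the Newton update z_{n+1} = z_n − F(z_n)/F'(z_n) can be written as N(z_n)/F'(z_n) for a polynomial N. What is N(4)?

F'(z) = 2z − 1.
N(z) = z·F'(z) − F(z) = z·(2z − 1) − (z^2 − z + 7) = z^2 − 7.
N(4) = 9.

9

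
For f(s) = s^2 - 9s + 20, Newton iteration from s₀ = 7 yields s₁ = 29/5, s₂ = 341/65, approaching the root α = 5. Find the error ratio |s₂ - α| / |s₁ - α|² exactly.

s₁ - α = 29/5 - 5 = 4/5, so |s₁ - α| = 4/5.
s₂ - α = 341/65 - 5 = 16/65, so |s₂ - α| = 16/65.
|s₁ - α|² = 16/25.
Ratio = (16/65) / (16/25) = 5/13.

5/13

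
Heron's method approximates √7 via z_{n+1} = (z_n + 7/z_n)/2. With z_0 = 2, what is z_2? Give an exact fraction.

z_1 = (2 + 7/2)/2 = 11/4.
z_2 = (11/4 + 7/(11/4))/2 = 233/88.

233/88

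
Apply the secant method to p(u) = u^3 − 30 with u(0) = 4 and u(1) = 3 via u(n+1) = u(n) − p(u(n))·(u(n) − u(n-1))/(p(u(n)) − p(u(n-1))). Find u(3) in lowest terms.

p(4) = 34, p(3) = −3. u(2) = 3 − (−3)·(3 − 4)/((−3) − 34) = 114/37.
p(3) = −3, p(114/37) = −38046/50653. u(3) = (114/37) − (−38046/50653)·((114/37) − 3)/((−38046/50653) − (−3)) = 39340/12657.

39340/12657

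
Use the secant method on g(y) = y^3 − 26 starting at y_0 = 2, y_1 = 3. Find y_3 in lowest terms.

g(2) = −18, g(3) = 1. y_2 = 3 − 1·(3 − 2)/(1 − (−18)) = 56/19.
g(3) = 1, g(56/19) = −2718/6859. y_3 = (56/19) − (−2718/6859)·((56/19) − 3)/((−2718/6859) − 1) = 28370/9577.

28370/9577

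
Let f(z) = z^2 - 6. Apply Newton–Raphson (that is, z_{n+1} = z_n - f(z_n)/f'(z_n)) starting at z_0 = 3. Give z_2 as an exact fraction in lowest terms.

f'(z) = 2z.
f(3) = 3, f'(3) = 6, so z_1 = 3 - 3/6 = 5/2.
f(5/2) = 1/4, f'(5/2) = 5, so z_2 = (5/2) - (1/4)/5 = 49/20.

49/20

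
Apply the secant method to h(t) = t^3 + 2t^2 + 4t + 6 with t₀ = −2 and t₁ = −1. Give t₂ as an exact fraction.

−8/5

h(−2) = −2, h(−1) = 3. t₂ = (−1) − 3·((−1) − (−2))/(3 − (−2)) = −8/5.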